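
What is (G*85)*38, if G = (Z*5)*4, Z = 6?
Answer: 387600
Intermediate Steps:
G = 120 (G = (6*5)*4 = 30*4 = 120)
(G*85)*38 = (120*85)*38 = 10200*38 = 387600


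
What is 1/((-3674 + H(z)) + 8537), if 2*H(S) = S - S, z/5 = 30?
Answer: 1/4863 ≈ 0.00020563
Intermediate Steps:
z = 150 (z = 5*30 = 150)
H(S) = 0 (H(S) = (S - S)/2 = (½)*0 = 0)
1/((-3674 + H(z)) + 8537) = 1/((-3674 + 0) + 8537) = 1/(-3674 + 8537) = 1/4863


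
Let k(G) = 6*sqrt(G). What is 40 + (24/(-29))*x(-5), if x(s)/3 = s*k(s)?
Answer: 40 + 2160*I*sqrt(5)/29 ≈ 40.0 + 166.55*I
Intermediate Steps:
x(s) = 18*s**(3/2) (x(s) = 3*(s*(6*sqrt(s))) = 3*(6*s**(3/2)) = 18*s**(3/2))
40 + (24/(-29))*x(-5) = 40 + (24/(-29))*(18*(-5)**(3/2)) = 40 + (24*(-1/29))*(18*(-5*I*sqrt(5))) = 40 - (-2160)*I*sqrt(5)/29 = 40 + 2160*I*sqrt(5)/29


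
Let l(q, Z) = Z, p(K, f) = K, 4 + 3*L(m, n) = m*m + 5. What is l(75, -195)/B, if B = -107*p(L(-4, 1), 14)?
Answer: 585/1819 ≈ 0.32161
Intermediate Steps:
L(m, n) = ⅓ + m²/3 (L(m, n) = -4/3 + (m*m + 5)/3 = -4/3 + (m² + 5)/3 = -4/3 + (5 + m²)/3 = -4/3 + (5/3 + m²/3) = ⅓ + m²/3)
B = -1819/3 (B = -107*(⅓ + (⅓)*(-4)²) = -107*(⅓ + (⅓)*16) = -107*(⅓ + 16/3) = -107*17/3 = -1819/3 ≈ -606.33)
l(75, -195)/B = -195/(-1819/3) = -195*(-3/1819) = 585/1819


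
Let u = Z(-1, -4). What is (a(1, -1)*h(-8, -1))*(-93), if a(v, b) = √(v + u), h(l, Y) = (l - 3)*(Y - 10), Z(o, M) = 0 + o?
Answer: 0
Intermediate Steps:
Z(o, M) = o
u = -1
h(l, Y) = (-10 + Y)*(-3 + l) (h(l, Y) = (-3 + l)*(-10 + Y) = (-10 + Y)*(-3 + l))
a(v, b) = √(-1 + v) (a(v, b) = √(v - 1) = √(-1 + v))
(a(1, -1)*h(-8, -1))*(-93) = (√(-1 + 1)*(30 - 10*(-8) - 3*(-1) - 1*(-8)))*(-93) = (√0*(30 + 80 + 3 + 8))*(-93) = (0*121)*(-93) = 0*(-93) = 0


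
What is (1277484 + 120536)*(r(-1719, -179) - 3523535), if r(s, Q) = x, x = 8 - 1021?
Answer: -4927388594960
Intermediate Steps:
x = -1013
r(s, Q) = -1013
(1277484 + 120536)*(r(-1719, -179) - 3523535) = (1277484 + 120536)*(-1013 - 3523535) = 1398020*(-3524548) = -4927388594960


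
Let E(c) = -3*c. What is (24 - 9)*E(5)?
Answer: -225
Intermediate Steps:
(24 - 9)*E(5) = (24 - 9)*(-3*5) = 15*(-15) = -225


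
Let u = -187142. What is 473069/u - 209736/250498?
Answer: -78876626437/23439348358 ≈ -3.3651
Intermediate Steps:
473069/u - 209736/250498 = 473069/(-187142) - 209736/250498 = 473069*(-1/187142) - 209736*1/250498 = -473069/187142 - 104868/125249 = -78876626437/23439348358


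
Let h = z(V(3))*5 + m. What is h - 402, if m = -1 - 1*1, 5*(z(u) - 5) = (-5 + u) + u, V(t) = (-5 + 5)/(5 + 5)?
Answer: -384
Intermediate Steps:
V(t) = 0 (V(t) = 0/10 = 0*(1/10) = 0)
z(u) = 4 + 2*u/5 (z(u) = 5 + ((-5 + u) + u)/5 = 5 + (-5 + 2*u)/5 = 5 + (-1 + 2*u/5) = 4 + 2*u/5)
m = -2 (m = -1 - 1 = -2)
h = 18 (h = (4 + (2/5)*0)*5 - 2 = (4 + 0)*5 - 2 = 4*5 - 2 = 20 - 2 = 18)
h - 402 = 18 - 402 = -384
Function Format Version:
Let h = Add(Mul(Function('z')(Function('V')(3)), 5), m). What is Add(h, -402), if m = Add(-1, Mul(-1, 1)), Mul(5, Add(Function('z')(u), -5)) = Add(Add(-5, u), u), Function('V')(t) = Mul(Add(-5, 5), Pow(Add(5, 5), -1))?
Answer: -384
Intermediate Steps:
Function('V')(t) = 0 (Function('V')(t) = Mul(0, Pow(10, -1)) = Mul(0, Rational(1, 10)) = 0)
Function('z')(u) = Add(4, Mul(Rational(2, 5), u)) (Function('z')(u) = Add(5, Mul(Rational(1, 5), Add(Add(-5, u), u))) = Add(5, Mul(Rational(1, 5), Add(-5, Mul(2, u)))) = Add(5, Add(-1, Mul(Rational(2, 5), u))) = Add(4, Mul(Rational(2, 5), u)))
m = -2 (m = Add(-1, -1) = -2)
h = 18 (h = Add(Mul(Add(4, Mul(Rational(2, 5), 0)), 5), -2) = Add(Mul(Add(4, 0), 5), -2) = Add(Mul(4, 5), -2) = Add(20, -2) = 18)
Add(h, -402) = Add(18, -402) = -384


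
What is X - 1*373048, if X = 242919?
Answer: -130129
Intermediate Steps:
X - 1*373048 = 242919 - 1*373048 = 242919 - 373048 = -130129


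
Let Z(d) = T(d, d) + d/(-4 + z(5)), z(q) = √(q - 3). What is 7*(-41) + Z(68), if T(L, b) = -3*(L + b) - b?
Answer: -5477/7 - 34*√2/7 ≈ -789.30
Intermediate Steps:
z(q) = √(-3 + q)
T(L, b) = -4*b - 3*L (T(L, b) = (-3*L - 3*b) - b = -4*b - 3*L)
Z(d) = -7*d + d/(-4 + √2) (Z(d) = (-4*d - 3*d) + d/(-4 + √(-3 + 5)) = -7*d + d/(-4 + √2))
7*(-41) + Z(68) = 7*(-41) + (-51/7*68 - 1/14*68*√2) = -287 + (-3468/7 - 34*√2/7) = -5477/7 - 34*√2/7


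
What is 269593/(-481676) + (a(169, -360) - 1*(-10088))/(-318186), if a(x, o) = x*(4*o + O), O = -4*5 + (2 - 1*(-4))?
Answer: 1540025055/8514586652 ≈ 0.18087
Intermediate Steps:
O = -14 (O = -20 + (2 + 4) = -20 + 6 = -14)
a(x, o) = x*(-14 + 4*o) (a(x, o) = x*(4*o - 14) = x*(-14 + 4*o))
269593/(-481676) + (a(169, -360) - 1*(-10088))/(-318186) = 269593/(-481676) + (2*169*(-7 + 2*(-360)) - 1*(-10088))/(-318186) = 269593*(-1/481676) + (2*169*(-7 - 720) + 10088)*(-1/318186) = -269593/481676 + (2*169*(-727) + 10088)*(-1/318186) = -269593/481676 + (-245726 + 10088)*(-1/318186) = -269593/481676 - 235638*(-1/318186) = -269593/481676 + 13091/17677 = 1540025055/8514586652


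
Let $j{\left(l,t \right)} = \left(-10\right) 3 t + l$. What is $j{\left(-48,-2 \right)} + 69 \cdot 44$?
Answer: $3048$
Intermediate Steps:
$j{\left(l,t \right)} = l - 30 t$ ($j{\left(l,t \right)} = - 30 t + l = l - 30 t$)
$j{\left(-48,-2 \right)} + 69 \cdot 44 = \left(-48 - -60\right) + 69 \cdot 44 = \left(-48 + 60\right) + 3036 = 12 + 3036 = 3048$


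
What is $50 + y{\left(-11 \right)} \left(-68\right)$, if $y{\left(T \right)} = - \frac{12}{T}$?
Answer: $- \frac{266}{11} \approx -24.182$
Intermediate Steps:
$50 + y{\left(-11 \right)} \left(-68\right) = 50 + - \frac{12}{-11} \left(-68\right) = 50 + \left(-12\right) \left(- \frac{1}{11}\right) \left(-68\right) = 50 + \frac{12}{11} \left(-68\right) = 50 - \frac{816}{11} = - \frac{266}{11}$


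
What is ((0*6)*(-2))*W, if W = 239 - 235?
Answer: 0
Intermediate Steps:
W = 4
((0*6)*(-2))*W = ((0*6)*(-2))*4 = (0*(-2))*4 = 0*4 = 0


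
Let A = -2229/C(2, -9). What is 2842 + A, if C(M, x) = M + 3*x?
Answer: 73279/25 ≈ 2931.2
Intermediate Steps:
A = 2229/25 (A = -2229/(2 + 3*(-9)) = -2229/(2 - 27) = -2229/(-25) = -2229*(-1/25) = 2229/25 ≈ 89.160)
2842 + A = 2842 + 2229/25 = 73279/25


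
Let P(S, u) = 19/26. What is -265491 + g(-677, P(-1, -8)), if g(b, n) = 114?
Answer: -265377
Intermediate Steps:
P(S, u) = 19/26 (P(S, u) = 19*(1/26) = 19/26)
-265491 + g(-677, P(-1, -8)) = -265491 + 114 = -265377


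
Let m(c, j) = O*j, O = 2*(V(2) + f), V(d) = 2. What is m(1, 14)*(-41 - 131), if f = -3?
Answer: 4816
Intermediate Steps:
O = -2 (O = 2*(2 - 3) = 2*(-1) = -2)
m(c, j) = -2*j
m(1, 14)*(-41 - 131) = (-2*14)*(-41 - 131) = -28*(-172) = 4816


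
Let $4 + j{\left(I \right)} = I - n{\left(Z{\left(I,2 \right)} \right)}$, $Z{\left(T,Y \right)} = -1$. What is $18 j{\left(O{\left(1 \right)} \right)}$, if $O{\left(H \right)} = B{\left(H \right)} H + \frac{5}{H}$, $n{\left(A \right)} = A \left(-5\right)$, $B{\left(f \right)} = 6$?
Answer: $36$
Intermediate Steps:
$n{\left(A \right)} = - 5 A$
$O{\left(H \right)} = \frac{5}{H} + 6 H$ ($O{\left(H \right)} = 6 H + \frac{5}{H} = \frac{5}{H} + 6 H$)
$j{\left(I \right)} = -9 + I$ ($j{\left(I \right)} = -4 + \left(I - \left(-5\right) \left(-1\right)\right) = -4 + \left(I - 5\right) = -4 + \left(-5 + I\right) = -9 + I$)
$18 j{\left(O{\left(1 \right)} \right)} = 18 \left(-9 + \left(\frac{5}{1} + 6 \cdot 1\right)\right) = 18 \left(-9 + \left(5 \cdot 1 + 6\right)\right) = 18 \left(-9 + \left(5 + 6\right)\right) = 18 \left(-9 + 11\right) = 18 \cdot 2 = 36$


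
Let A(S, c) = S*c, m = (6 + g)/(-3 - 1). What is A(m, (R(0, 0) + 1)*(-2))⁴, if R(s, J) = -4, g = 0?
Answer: 6561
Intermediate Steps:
m = -3/2 (m = (6 + 0)/(-3 - 1) = 6/(-4) = 6*(-¼) = -3/2 ≈ -1.5000)
A(m, (R(0, 0) + 1)*(-2))⁴ = (-3*(-4 + 1)*(-2)/2)⁴ = (-(-9)*(-2)/2)⁴ = (-3/2*6)⁴ = (-9)⁴ = 6561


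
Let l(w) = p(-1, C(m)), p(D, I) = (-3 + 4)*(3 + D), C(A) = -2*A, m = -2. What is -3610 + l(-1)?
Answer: -3608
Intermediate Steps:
p(D, I) = 3 + D (p(D, I) = 1*(3 + D) = 3 + D)
l(w) = 2 (l(w) = 3 - 1 = 2)
-3610 + l(-1) = -3610 + 2 = -3608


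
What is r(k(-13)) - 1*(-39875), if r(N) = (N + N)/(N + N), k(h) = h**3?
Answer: 39876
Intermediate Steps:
r(N) = 1 (r(N) = (2*N)/((2*N)) = (2*N)*(1/(2*N)) = 1)
r(k(-13)) - 1*(-39875) = 1 - 1*(-39875) = 1 + 39875 = 39876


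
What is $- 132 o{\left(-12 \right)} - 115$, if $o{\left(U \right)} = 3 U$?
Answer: $4637$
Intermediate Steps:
$- 132 o{\left(-12 \right)} - 115 = - 132 \cdot 3 \left(-12\right) - 115 = \left(-132\right) \left(-36\right) - 115 = 4752 - 115 = 4637$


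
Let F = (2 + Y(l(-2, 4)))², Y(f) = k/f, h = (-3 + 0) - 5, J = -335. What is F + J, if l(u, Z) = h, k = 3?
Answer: -21271/64 ≈ -332.36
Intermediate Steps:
h = -8 (h = -3 - 5 = -8)
l(u, Z) = -8
Y(f) = 3/f
F = 169/64 (F = (2 + 3/(-8))² = (2 + 3*(-⅛))² = (2 - 3/8)² = (13/8)² = 169/64 ≈ 2.6406)
F + J = 169/64 - 335 = -21271/64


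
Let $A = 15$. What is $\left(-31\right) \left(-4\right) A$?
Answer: $1860$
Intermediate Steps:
$\left(-31\right) \left(-4\right) A = \left(-31\right) \left(-4\right) 15 = 124 \cdot 15 = 1860$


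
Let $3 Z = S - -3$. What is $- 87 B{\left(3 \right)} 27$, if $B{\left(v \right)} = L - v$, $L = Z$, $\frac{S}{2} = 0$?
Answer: $4698$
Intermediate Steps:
$S = 0$ ($S = 2 \cdot 0 = 0$)
$Z = 1$ ($Z = \frac{0 - -3}{3} = \frac{0 + 3}{3} = \frac{1}{3} \cdot 3 = 1$)
$L = 1$
$B{\left(v \right)} = 1 - v$
$- 87 B{\left(3 \right)} 27 = - 87 \left(1 - 3\right) 27 = \left(-87\right) \left(-2\right) 27 = 174 \cdot 27 = 4698$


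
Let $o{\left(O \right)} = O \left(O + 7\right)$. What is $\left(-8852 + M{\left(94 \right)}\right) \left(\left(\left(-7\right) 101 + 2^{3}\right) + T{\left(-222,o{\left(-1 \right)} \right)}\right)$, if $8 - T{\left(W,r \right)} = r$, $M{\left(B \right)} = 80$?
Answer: $6008820$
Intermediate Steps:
$o{\left(O \right)} = O \left(7 + O\right)$
$T{\left(W,r \right)} = 8 - r$
$\left(-8852 + M{\left(94 \right)}\right) \left(\left(\left(-7\right) 101 + 2^{3}\right) + T{\left(-222,o{\left(-1 \right)} \right)}\right) = \left(-8852 + 80\right) \left(\left(\left(-7\right) 101 + 2^{3}\right) + \left(8 - - (7 - 1)\right)\right) = - 8772 \left(\left(-707 + 8\right) + \left(8 - \left(-1\right) 6\right)\right) = - 8772 \left(-699 + \left(8 - -6\right)\right) = - 8772 \left(-699 + \left(8 + 6\right)\right) = - 8772 \left(-699 + 14\right) = \left(-8772\right) \left(-685\right) = 6008820$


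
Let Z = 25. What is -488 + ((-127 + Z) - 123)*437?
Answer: -98813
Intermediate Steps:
-488 + ((-127 + Z) - 123)*437 = -488 + ((-127 + 25) - 123)*437 = -488 + (-102 - 123)*437 = -488 - 225*437 = -488 - 98325 = -98813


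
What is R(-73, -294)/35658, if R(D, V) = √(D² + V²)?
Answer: √91765/35658 ≈ 0.0084954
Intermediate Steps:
R(-73, -294)/35658 = √((-73)² + (-294)²)/35658 = √(5329 + 86436)*(1/35658) = √91765*(1/35658) = √91765/35658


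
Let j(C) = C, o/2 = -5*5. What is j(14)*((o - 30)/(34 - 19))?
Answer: -224/3 ≈ -74.667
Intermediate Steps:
o = -50 (o = 2*(-5*5) = 2*(-25) = -50)
j(14)*((o - 30)/(34 - 19)) = 14*((-50 - 30)/(34 - 19)) = 14*(-80/15) = 14*(-80*1/15) = 14*(-16/3) = -224/3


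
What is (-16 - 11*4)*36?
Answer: -2160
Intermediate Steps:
(-16 - 11*4)*36 = (-16 - 44)*36 = -60*36 = -2160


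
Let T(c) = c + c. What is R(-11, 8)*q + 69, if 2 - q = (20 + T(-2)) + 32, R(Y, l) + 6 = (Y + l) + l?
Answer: 115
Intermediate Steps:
T(c) = 2*c
R(Y, l) = -6 + Y + 2*l (R(Y, l) = -6 + ((Y + l) + l) = -6 + (Y + 2*l) = -6 + Y + 2*l)
q = -46 (q = 2 - ((20 + 2*(-2)) + 32) = 2 - ((20 - 4) + 32) = 2 - (16 + 32) = 2 - 1*48 = 2 - 48 = -46)
R(-11, 8)*q + 69 = (-6 - 11 + 2*8)*(-46) + 69 = (-6 - 11 + 16)*(-46) + 69 = -1*(-46) + 69 = 46 + 69 = 115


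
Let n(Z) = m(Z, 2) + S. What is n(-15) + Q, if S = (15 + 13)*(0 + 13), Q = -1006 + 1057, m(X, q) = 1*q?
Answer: 417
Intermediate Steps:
m(X, q) = q
Q = 51
S = 364 (S = 28*13 = 364)
n(Z) = 366 (n(Z) = 2 + 364 = 366)
n(-15) + Q = 366 + 51 = 417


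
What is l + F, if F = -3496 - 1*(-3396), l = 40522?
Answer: 40422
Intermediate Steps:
F = -100 (F = -3496 + 3396 = -100)
l + F = 40522 - 100 = 40422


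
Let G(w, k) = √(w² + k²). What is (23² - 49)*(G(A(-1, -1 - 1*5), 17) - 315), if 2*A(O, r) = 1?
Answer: -151200 + 240*√1157 ≈ -1.4304e+5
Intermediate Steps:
A(O, r) = ½ (A(O, r) = (½)*1 = ½)
G(w, k) = √(k² + w²)
(23² - 49)*(G(A(-1, -1 - 1*5), 17) - 315) = (23² - 49)*(√(17² + (½)²) - 315) = (529 - 49)*(√(289 + ¼) - 315) = 480*(√(1157/4) - 315) = 480*(√1157/2 - 315) = 480*(-315 + √1157/2) = -151200 + 240*√1157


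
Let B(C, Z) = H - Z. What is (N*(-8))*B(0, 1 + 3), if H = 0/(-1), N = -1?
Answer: -32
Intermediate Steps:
H = 0 (H = 0*(-1) = 0)
B(C, Z) = -Z (B(C, Z) = 0 - Z = -Z)
(N*(-8))*B(0, 1 + 3) = (-1*(-8))*(-(1 + 3)) = 8*(-1*4) = 8*(-4) = -32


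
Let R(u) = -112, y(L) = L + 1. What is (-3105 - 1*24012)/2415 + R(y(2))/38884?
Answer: -3821333/340235 ≈ -11.231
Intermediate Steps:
y(L) = 1 + L
(-3105 - 1*24012)/2415 + R(y(2))/38884 = (-3105 - 1*24012)/2415 - 112/38884 = (-3105 - 24012)*(1/2415) - 112*1/38884 = -27117*1/2415 - 28/9721 = -393/35 - 28/9721 = -3821333/340235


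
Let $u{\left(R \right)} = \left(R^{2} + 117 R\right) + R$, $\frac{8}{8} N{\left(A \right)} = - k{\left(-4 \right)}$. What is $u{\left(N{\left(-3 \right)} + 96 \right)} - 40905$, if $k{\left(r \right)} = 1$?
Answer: $-20670$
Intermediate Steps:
$N{\left(A \right)} = -1$ ($N{\left(A \right)} = \left(-1\right) 1 = -1$)
$u{\left(R \right)} = R^{2} + 118 R$
$u{\left(N{\left(-3 \right)} + 96 \right)} - 40905 = \left(-1 + 96\right) \left(118 + \left(-1 + 96\right)\right) - 40905 = 95 \left(118 + 95\right) - 40905 = 95 \cdot 213 - 40905 = 20235 - 40905 = -20670$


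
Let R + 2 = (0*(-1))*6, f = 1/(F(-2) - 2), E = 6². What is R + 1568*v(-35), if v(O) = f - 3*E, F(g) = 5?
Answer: -506470/3 ≈ -1.6882e+5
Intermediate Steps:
E = 36
f = ⅓ (f = 1/(5 - 2) = 1/3 = ⅓ ≈ 0.33333)
R = -2 (R = -2 + (0*(-1))*6 = -2 + 0*6 = -2 + 0 = -2)
v(O) = -323/3 (v(O) = ⅓ - 3*36 = ⅓ - 108 = -323/3)
R + 1568*v(-35) = -2 + 1568*(-323/3) = -2 - 506464/3 = -506470/3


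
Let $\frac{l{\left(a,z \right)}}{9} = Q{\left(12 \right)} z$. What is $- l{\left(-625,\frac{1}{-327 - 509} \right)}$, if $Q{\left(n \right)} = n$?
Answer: $\frac{27}{209} \approx 0.12919$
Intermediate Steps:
$l{\left(a,z \right)} = 108 z$ ($l{\left(a,z \right)} = 9 \cdot 12 z = 108 z$)
$- l{\left(-625,\frac{1}{-327 - 509} \right)} = - \frac{108}{-327 - 509} = - \frac{108}{-836} = - \frac{108 \left(-1\right)}{836} = \left(-1\right) \left(- \frac{27}{209}\right) = \frac{27}{209}$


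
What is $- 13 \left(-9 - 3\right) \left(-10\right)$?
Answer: $-1560$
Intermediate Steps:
$- 13 \left(-9 - 3\right) \left(-10\right) = \left(-13\right) \left(-12\right) \left(-10\right) = 156 \left(-10\right) = -1560$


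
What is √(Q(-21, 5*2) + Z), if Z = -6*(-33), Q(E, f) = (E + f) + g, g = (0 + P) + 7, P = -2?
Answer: 8*√3 ≈ 13.856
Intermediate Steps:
g = 5 (g = (0 - 2) + 7 = -2 + 7 = 5)
Q(E, f) = 5 + E + f (Q(E, f) = (E + f) + 5 = 5 + E + f)
Z = 198
√(Q(-21, 5*2) + Z) = √((5 - 21 + 5*2) + 198) = √((5 - 21 + 10) + 198) = √(-6 + 198) = √192 = 8*√3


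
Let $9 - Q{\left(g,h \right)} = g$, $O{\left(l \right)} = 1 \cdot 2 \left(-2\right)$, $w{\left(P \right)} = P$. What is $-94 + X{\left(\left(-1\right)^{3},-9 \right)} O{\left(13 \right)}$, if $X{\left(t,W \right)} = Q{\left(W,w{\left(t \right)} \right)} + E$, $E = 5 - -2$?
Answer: $-194$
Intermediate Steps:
$E = 7$ ($E = 5 + 2 = 7$)
$O{\left(l \right)} = -4$ ($O{\left(l \right)} = 2 \left(-2\right) = -4$)
$Q{\left(g,h \right)} = 9 - g$
$X{\left(t,W \right)} = 16 - W$ ($X{\left(t,W \right)} = \left(9 - W\right) + 7 = 16 - W$)
$-94 + X{\left(\left(-1\right)^{3},-9 \right)} O{\left(13 \right)} = -94 + \left(16 - -9\right) \left(-4\right) = -94 + \left(16 + 9\right) \left(-4\right) = -94 + 25 \left(-4\right) = -94 - 100 = -194$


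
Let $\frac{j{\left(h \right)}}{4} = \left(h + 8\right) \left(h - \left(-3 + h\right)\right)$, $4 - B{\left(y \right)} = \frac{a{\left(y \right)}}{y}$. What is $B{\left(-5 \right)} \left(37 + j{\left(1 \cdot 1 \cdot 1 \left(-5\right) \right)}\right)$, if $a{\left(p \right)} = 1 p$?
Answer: $219$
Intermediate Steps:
$a{\left(p \right)} = p$
$B{\left(y \right)} = 3$ ($B{\left(y \right)} = 4 - \frac{y}{y} = 4 - 1 = 3$)
$j{\left(h \right)} = 96 + 12 h$ ($j{\left(h \right)} = 4 \left(h + 8\right) \left(h - \left(-3 + h\right)\right) = 4 \left(8 + h\right) 3 = 4 \left(24 + 3 h\right) = 96 + 12 h$)
$B{\left(-5 \right)} \left(37 + j{\left(1 \cdot 1 \cdot 1 \left(-5\right) \right)}\right) = 3 \left(37 + \left(96 + 12 \cdot 1 \cdot 1 \cdot 1 \left(-5\right)\right)\right) = 3 \left(37 + \left(96 + 12 \cdot 1 \left(-5\right)\right)\right) = 3 \left(37 + \left(96 + 12 \left(-5\right)\right)\right) = 3 \left(37 + \left(96 - 60\right)\right) = 3 \left(37 + 36\right) = 3 \cdot 73 = 219$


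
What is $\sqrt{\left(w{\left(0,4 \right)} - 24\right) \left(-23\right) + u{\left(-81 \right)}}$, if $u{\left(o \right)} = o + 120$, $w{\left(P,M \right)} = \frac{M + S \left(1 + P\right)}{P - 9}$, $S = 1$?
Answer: $\frac{\sqrt{5434}}{3} \approx 24.572$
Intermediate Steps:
$w{\left(P,M \right)} = \frac{1 + M + P}{-9 + P}$ ($w{\left(P,M \right)} = \frac{M + 1 \left(1 + P\right)}{P - 9} = \frac{M + \left(1 + P\right)}{-9 + P} = \frac{1 + M + P}{-9 + P}$)
$u{\left(o \right)} = 120 + o$
$\sqrt{\left(w{\left(0,4 \right)} - 24\right) \left(-23\right) + u{\left(-81 \right)}} = \sqrt{\left(\frac{1 + 4 + 0}{-9 + 0} - 24\right) \left(-23\right) + \left(120 - 81\right)} = \sqrt{\left(\frac{1}{-9} \cdot 5 - 24\right) \left(-23\right) + 39} = \sqrt{\left(\left(- \frac{1}{9}\right) 5 - 24\right) \left(-23\right) + 39} = \sqrt{\left(- \frac{5}{9} - 24\right) \left(-23\right) + 39} = \sqrt{\left(- \frac{221}{9}\right) \left(-23\right) + 39} = \sqrt{\frac{5083}{9} + 39} = \sqrt{\frac{5434}{9}} = \frac{\sqrt{5434}}{3}$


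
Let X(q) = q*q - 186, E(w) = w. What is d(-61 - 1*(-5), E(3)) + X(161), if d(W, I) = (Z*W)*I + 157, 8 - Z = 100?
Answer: 41348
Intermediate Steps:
Z = -92 (Z = 8 - 1*100 = 8 - 100 = -92)
d(W, I) = 157 - 92*I*W (d(W, I) = (-92*W)*I + 157 = -92*I*W + 157 = 157 - 92*I*W)
X(q) = -186 + q² (X(q) = q² - 186 = -186 + q²)
d(-61 - 1*(-5), E(3)) + X(161) = (157 - 92*3*(-61 - 1*(-5))) + (-186 + 161²) = (157 - 92*3*(-61 + 5)) + (-186 + 25921) = (157 - 92*3*(-56)) + 25735 = (157 + 15456) + 25735 = 15613 + 25735 = 41348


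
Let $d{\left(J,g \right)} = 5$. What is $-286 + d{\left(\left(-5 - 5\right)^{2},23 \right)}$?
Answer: $-281$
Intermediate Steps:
$-286 + d{\left(\left(-5 - 5\right)^{2},23 \right)} = -286 + 5 = -281$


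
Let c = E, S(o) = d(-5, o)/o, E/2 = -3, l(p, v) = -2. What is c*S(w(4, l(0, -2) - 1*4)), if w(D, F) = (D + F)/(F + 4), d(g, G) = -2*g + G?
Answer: -66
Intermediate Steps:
d(g, G) = G - 2*g
w(D, F) = (D + F)/(4 + F)
E = -6 (E = 2*(-3) = -6)
S(o) = (10 + o)/o (S(o) = (o - 2*(-5))/o = (o + 10)/o = (10 + o)/o)
c = -6
c*S(w(4, l(0, -2) - 1*4)) = -6*(10 + (4 + (-2 - 1*4))/(4 + (-2 - 1*4)))/((4 + (-2 - 1*4))/(4 + (-2 - 1*4))) = -6*(10 + (4 + (-2 - 4))/(4 + (-2 - 4)))/((4 + (-2 - 4))/(4 + (-2 - 4))) = -6*(10 + (4 - 6)/(4 - 6))/((4 - 6)/(4 - 6)) = -6*(10 - 2/(-2))/(-2/(-2)) = -6*(10 - 1/2*(-2))/((-1/2*(-2))) = -6*(10 + 1)/1 = -6*11 = -66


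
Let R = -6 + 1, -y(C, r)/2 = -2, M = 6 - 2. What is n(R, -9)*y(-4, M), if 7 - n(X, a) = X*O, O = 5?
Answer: 128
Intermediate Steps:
M = 4
y(C, r) = 4 (y(C, r) = -2*(-2) = 4)
R = -5
n(X, a) = 7 - 5*X (n(X, a) = 7 - X*5 = 7 - 5*X)
n(R, -9)*y(-4, M) = (7 - 5*(-5))*4 = (7 + 25)*4 = 32*4 = 128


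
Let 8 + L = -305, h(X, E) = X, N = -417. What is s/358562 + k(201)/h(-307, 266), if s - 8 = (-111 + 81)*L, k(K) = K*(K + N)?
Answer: 7785106489/55039267 ≈ 141.45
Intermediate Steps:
L = -313 (L = -8 - 305 = -313)
k(K) = K*(-417 + K) (k(K) = K*(K - 417) = K*(-417 + K))
s = 9398 (s = 8 + (-111 + 81)*(-313) = 8 - 30*(-313) = 8 + 9390 = 9398)
s/358562 + k(201)/h(-307, 266) = 9398/358562 + (201*(-417 + 201))/(-307) = 9398*(1/358562) + (201*(-216))*(-1/307) = 4699/179281 - 43416*(-1/307) = 4699/179281 + 43416/307 = 7785106489/55039267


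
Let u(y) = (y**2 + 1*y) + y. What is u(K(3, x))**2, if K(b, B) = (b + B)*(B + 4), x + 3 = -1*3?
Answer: 2304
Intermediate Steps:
x = -6 (x = -3 - 1*3 = -3 - 3 = -6)
K(b, B) = (4 + B)*(B + b) (K(b, B) = (B + b)*(4 + B) = (4 + B)*(B + b))
u(y) = y**2 + 2*y (u(y) = (y**2 + y) + y = (y + y**2) + y = y**2 + 2*y)
u(K(3, x))**2 = (((-6)**2 + 4*(-6) + 4*3 - 6*3)*(2 + ((-6)**2 + 4*(-6) + 4*3 - 6*3)))**2 = ((36 - 24 + 12 - 18)*(2 + (36 - 24 + 12 - 18)))**2 = (6*(2 + 6))**2 = (6*8)**2 = 48**2 = 2304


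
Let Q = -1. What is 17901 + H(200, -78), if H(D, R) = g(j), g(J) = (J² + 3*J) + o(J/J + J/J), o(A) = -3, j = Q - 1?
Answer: 17896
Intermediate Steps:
j = -2 (j = -1 - 1 = -2)
g(J) = -3 + J² + 3*J (g(J) = (J² + 3*J) - 3 = -3 + J² + 3*J)
H(D, R) = -5 (H(D, R) = -3 + (-2)² + 3*(-2) = -3 + 4 - 6 = -5)
17901 + H(200, -78) = 17901 - 5 = 17896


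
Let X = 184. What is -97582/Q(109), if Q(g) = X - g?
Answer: -97582/75 ≈ -1301.1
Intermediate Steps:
Q(g) = 184 - g
-97582/Q(109) = -97582/(184 - 1*109) = -97582/(184 - 109) = -97582/75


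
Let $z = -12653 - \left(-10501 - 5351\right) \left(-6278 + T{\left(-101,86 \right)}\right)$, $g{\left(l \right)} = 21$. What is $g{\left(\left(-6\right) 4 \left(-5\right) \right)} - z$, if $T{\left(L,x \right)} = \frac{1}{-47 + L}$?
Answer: $\frac{3682670573}{37} \approx 9.9532 \cdot 10^{7}$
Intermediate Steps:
$z = - \frac{3682669796}{37}$ ($z = -12653 - \left(-10501 - 5351\right) \left(-6278 + \frac{1}{-47 - 101}\right) = -12653 - - 15852 \left(-6278 + \frac{1}{-148}\right) = -12653 - - 15852 \left(-6278 - \frac{1}{148}\right) = -12653 - \left(-15852\right) \left(- \frac{929145}{148}\right) = -12653 - \frac{3682201635}{37} = - \frac{3682669796}{37} \approx -9.9532 \cdot 10^{7}$)
$g{\left(\left(-6\right) 4 \left(-5\right) \right)} - z = 21 - - \frac{3682669796}{37} = 21 + \frac{3682669796}{37} = \frac{3682670573}{37}$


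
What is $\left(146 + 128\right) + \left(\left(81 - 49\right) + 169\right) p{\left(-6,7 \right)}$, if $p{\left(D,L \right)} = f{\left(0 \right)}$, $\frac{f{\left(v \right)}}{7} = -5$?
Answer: $-6761$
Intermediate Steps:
$f{\left(v \right)} = -35$ ($f{\left(v \right)} = 7 \left(-5\right) = -35$)
$p{\left(D,L \right)} = -35$
$\left(146 + 128\right) + \left(\left(81 - 49\right) + 169\right) p{\left(-6,7 \right)} = \left(146 + 128\right) + \left(\left(81 - 49\right) + 169\right) \left(-35\right) = 274 + \left(32 + 169\right) \left(-35\right) = 274 + 201 \left(-35\right) = 274 - 7035 = -6761$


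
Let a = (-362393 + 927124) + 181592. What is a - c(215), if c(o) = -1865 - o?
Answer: 748403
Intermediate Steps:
a = 746323 (a = 564731 + 181592 = 746323)
a - c(215) = 746323 - (-1865 - 1*215) = 746323 - (-1865 - 215) = 746323 - 1*(-2080) = 746323 + 2080 = 748403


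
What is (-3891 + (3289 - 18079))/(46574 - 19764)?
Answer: -18681/26810 ≈ -0.69679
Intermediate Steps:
(-3891 + (3289 - 18079))/(46574 - 19764) = (-3891 - 14790)/26810 = -18681*1/26810 = -18681/26810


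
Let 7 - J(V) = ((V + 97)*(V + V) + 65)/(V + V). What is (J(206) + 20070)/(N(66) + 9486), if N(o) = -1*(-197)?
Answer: 8146823/3989396 ≈ 2.0421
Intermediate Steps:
J(V) = 7 - (65 + 2*V*(97 + V))/(2*V) (J(V) = 7 - ((V + 97)*(V + V) + 65)/(V + V) = 7 - ((97 + V)*(2*V) + 65)/(2*V) = 7 - (2*V*(97 + V) + 65)*1/(2*V) = 7 - (65 + 2*V*(97 + V))*1/(2*V) = 7 - (65 + 2*V*(97 + V))/(2*V))
N(o) = 197
(J(206) + 20070)/(N(66) + 9486) = ((-90 - 1*206 - 65/2/206) + 20070)/(197 + 9486) = ((-90 - 206 - 65/2*1/206) + 20070)/9683 = ((-90 - 206 - 65/412) + 20070)*(1/9683) = (-122017/412 + 20070)*(1/9683) = (8146823/412)*(1/9683) = 8146823/3989396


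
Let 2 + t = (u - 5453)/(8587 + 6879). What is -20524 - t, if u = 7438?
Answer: -317395237/15466 ≈ -20522.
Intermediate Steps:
t = -28947/15466 (t = -2 + (7438 - 5453)/(8587 + 6879) = -2 + 1985/15466 = -28947/15466 ≈ -1.8717)
-20524 - t = -20524 - 1*(-28947/15466) = -20524 + 28947/15466 = -317395237/15466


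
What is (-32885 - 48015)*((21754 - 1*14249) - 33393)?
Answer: 2094339200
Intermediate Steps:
(-32885 - 48015)*((21754 - 1*14249) - 33393) = -80900*((21754 - 14249) - 33393) = -80900*(7505 - 33393) = -80900*(-25888) = 2094339200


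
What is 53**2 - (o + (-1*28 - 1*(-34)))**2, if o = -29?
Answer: 2280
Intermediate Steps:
53**2 - (o + (-1*28 - 1*(-34)))**2 = 53**2 - (-29 + (-1*28 - 1*(-34)))**2 = 2809 - (-29 + (-28 + 34))**2 = 2809 - (-29 + 6)**2 = 2809 - 1*(-23)**2 = 2809 - 1*529 = 2809 - 529 = 2280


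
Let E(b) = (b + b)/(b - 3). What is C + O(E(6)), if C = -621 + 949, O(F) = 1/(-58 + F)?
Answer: 17711/54 ≈ 327.98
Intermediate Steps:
E(b) = 2*b/(-3 + b) (E(b) = (2*b)/(-3 + b) = 2*b/(-3 + b))
C = 328
C + O(E(6)) = 328 + 1/(-58 + 2*6/(-3 + 6)) = 328 + 1/(-58 + 2*6/3) = 328 + 1/(-58 + 2*6*(1/3)) = 328 + 1/(-58 + 4) = 328 + 1/(-54) = 328 - 1/54 = 17711/54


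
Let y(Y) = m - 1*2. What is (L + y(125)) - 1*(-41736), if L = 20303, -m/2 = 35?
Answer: 61967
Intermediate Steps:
m = -70 (m = -2*35 = -70)
y(Y) = -72 (y(Y) = -70 - 1*2 = -70 - 2 = -72)
(L + y(125)) - 1*(-41736) = (20303 - 72) - 1*(-41736) = 20231 + 41736 = 61967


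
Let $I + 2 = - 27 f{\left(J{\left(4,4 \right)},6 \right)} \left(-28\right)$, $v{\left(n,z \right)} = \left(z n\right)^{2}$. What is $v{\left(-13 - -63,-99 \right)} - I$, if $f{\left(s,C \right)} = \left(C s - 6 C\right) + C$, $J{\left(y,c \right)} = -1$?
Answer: $24529718$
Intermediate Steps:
$f{\left(s,C \right)} = - 5 C + C s$ ($f{\left(s,C \right)} = \left(- 6 C + C s\right) + C = - 5 C + C s$)
$v{\left(n,z \right)} = n^{2} z^{2}$ ($v{\left(n,z \right)} = \left(n z\right)^{2} = n^{2} z^{2}$)
$I = -27218$ ($I = -2 + - 27 \cdot 6 \left(-5 - 1\right) \left(-28\right) = -2 + - 27 \cdot 6 \left(-6\right) \left(-28\right) = -2 + \left(-27\right) \left(-36\right) \left(-28\right) = -2 + 972 \left(-28\right) = -2 - 27216 = -27218$)
$v{\left(-13 - -63,-99 \right)} - I = \left(-13 - -63\right)^{2} \left(-99\right)^{2} - -27218 = \left(-13 + 63\right)^{2} \cdot 9801 + 27218 = 50^{2} \cdot 9801 + 27218 = 2500 \cdot 9801 + 27218 = 24502500 + 27218 = 24529718$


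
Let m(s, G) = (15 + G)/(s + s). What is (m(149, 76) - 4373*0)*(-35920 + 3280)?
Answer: -1485120/149 ≈ -9967.3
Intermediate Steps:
m(s, G) = (15 + G)/(2*s) (m(s, G) = (15 + G)/((2*s)) = (15 + G)*(1/(2*s)) = (15 + G)/(2*s))
(m(149, 76) - 4373*0)*(-35920 + 3280) = ((½)*(15 + 76)/149 - 4373*0)*(-35920 + 3280) = ((½)*(1/149)*91 + 0)*(-32640) = (91/298 + 0)*(-32640) = (91/298)*(-32640) = -1485120/149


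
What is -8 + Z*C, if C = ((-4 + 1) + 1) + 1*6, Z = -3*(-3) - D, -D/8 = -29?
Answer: -900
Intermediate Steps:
D = 232 (D = -8*(-29) = 232)
Z = -223 (Z = -3*(-3) - 1*232 = 9 - 232 = -223)
C = 4 (C = (-3 + 1) + 6 = -2 + 6 = 4)
-8 + Z*C = -8 - 223*4 = -8 - 892 = -900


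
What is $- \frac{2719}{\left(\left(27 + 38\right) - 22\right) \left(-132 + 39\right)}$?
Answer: $\frac{2719}{3999} \approx 0.67992$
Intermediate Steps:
$- \frac{2719}{\left(\left(27 + 38\right) - 22\right) \left(-132 + 39\right)} = - \frac{2719}{\left(65 - 22\right) \left(-93\right)} = - \frac{2719}{43 \left(-93\right)} = - \frac{2719}{-3999} = \left(-2719\right) \left(- \frac{1}{3999}\right) = \frac{2719}{3999}$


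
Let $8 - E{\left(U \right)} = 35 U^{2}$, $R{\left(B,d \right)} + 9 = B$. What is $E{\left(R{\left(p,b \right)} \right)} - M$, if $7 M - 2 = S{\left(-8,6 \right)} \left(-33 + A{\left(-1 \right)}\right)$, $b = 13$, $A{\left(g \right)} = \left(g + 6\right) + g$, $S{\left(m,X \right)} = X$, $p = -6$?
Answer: $- \frac{54897}{7} \approx -7842.4$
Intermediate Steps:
$A{\left(g \right)} = 6 + 2 g$ ($A{\left(g \right)} = \left(6 + g\right) + g = 6 + 2 g$)
$R{\left(B,d \right)} = -9 + B$
$E{\left(U \right)} = 8 - 35 U^{2}$
$M = - \frac{172}{7}$ ($M = \frac{2}{7} + \frac{6 \left(-33 + \left(6 + 2 \left(-1\right)\right)\right)}{7} = \frac{2}{7} + \frac{6 \left(-33 + \left(6 - 2\right)\right)}{7} = \frac{2}{7} + \frac{6 \left(-33 + 4\right)}{7} = \frac{2}{7} + \frac{6 \left(-29\right)}{7} = \frac{2}{7} + \frac{1}{7} \left(-174\right) = \frac{2}{7} - \frac{174}{7} = - \frac{172}{7} \approx -24.571$)
$E{\left(R{\left(p,b \right)} \right)} - M = \left(8 - 35 \left(-9 - 6\right)^{2}\right) - - \frac{172}{7} = \left(8 - 35 \left(-15\right)^{2}\right) + \frac{172}{7} = \left(8 - 7875\right) + \frac{172}{7} = -7867 + \frac{172}{7} = - \frac{54897}{7}$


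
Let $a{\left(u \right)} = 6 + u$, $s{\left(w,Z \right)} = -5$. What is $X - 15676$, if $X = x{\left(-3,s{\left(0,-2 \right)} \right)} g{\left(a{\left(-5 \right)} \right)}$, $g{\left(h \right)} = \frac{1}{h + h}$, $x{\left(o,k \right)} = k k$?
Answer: $- \frac{31327}{2} \approx -15664.0$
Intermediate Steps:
$x{\left(o,k \right)} = k^{2}$
$g{\left(h \right)} = \frac{1}{2 h}$
$X = \frac{25}{2}$ ($X = \left(-5\right)^{2} \frac{1}{2 \left(6 - 5\right)} = 25 \frac{1}{2 \cdot 1} = 25 \cdot \frac{1}{2} \cdot 1 = 25 \cdot \frac{1}{2} = \frac{25}{2} \approx 12.5$)
$X - 15676 = \frac{25}{2} - 15676 = - \frac{31327}{2}$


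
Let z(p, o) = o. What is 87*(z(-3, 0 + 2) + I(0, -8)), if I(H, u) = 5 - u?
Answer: 1305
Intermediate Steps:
87*(z(-3, 0 + 2) + I(0, -8)) = 87*((0 + 2) + (5 - 1*(-8))) = 87*(2 + (5 + 8)) = 87*(2 + 13) = 87*15 = 1305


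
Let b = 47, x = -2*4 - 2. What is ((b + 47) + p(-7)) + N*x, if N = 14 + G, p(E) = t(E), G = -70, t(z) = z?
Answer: 647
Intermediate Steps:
x = -10 (x = -8 - 2 = -10)
p(E) = E
N = -56 (N = 14 - 70 = -56)
((b + 47) + p(-7)) + N*x = ((47 + 47) - 7) - 56*(-10) = (94 - 7) + 560 = 87 + 560 = 647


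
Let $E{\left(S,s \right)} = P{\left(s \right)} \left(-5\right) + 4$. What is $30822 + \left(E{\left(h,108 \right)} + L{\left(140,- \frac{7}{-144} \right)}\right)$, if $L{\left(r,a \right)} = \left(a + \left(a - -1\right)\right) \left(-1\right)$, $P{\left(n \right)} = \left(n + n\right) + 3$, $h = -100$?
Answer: $\frac{2140553}{72} \approx 29730.0$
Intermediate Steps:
$P{\left(n \right)} = 3 + 2 n$ ($P{\left(n \right)} = 2 n + 3 = 3 + 2 n$)
$E{\left(S,s \right)} = -11 - 10 s$ ($E{\left(S,s \right)} = \left(3 + 2 s\right) \left(-5\right) + 4 = \left(-15 - 10 s\right) + 4 = -11 - 10 s$)
$L{\left(r,a \right)} = -1 - 2 a$ ($L{\left(r,a \right)} = \left(a + \left(a + 1\right)\right) \left(-1\right) = \left(a + \left(1 + a\right)\right) \left(-1\right) = \left(1 + 2 a\right) \left(-1\right) = -1 - 2 a$)
$30822 + \left(E{\left(h,108 \right)} + L{\left(140,- \frac{7}{-144} \right)}\right) = 30822 - \left(1092 + 2 \left(-7\right) \frac{1}{-144}\right) = 30822 - \left(1092 + 2 \left(-7\right) \left(- \frac{1}{144}\right)\right) = 30822 - \frac{78631}{72} = \frac{2140553}{72}$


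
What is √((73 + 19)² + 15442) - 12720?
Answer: -12720 + √23906 ≈ -12565.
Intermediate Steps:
√((73 + 19)² + 15442) - 12720 = √(92² + 15442) - 12720 = √(8464 + 15442) - 12720 = √23906 - 12720 = -12720 + √23906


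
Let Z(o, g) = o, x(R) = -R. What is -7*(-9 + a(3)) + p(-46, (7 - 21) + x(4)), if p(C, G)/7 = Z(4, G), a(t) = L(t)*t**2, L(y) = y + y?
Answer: -287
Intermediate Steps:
L(y) = 2*y
a(t) = 2*t**3 (a(t) = (2*t)*t**2 = 2*t**3)
p(C, G) = 28 (p(C, G) = 7*4 = 28)
-7*(-9 + a(3)) + p(-46, (7 - 21) + x(4)) = -7*(-9 + 2*3**3) + 28 = -7*(-9 + 2*27) + 28 = -7*(-9 + 54) + 28 = -7*45 + 28 = -315 + 28 = -287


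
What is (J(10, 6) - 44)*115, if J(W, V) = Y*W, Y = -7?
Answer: -13110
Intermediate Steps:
J(W, V) = -7*W
(J(10, 6) - 44)*115 = (-7*10 - 44)*115 = (-70 - 44)*115 = -114*115 = -13110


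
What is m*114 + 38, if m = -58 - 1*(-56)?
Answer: -190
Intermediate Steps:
m = -2 (m = -58 + 56 = -2)
m*114 + 38 = -2*114 + 38 = -228 + 38 = -190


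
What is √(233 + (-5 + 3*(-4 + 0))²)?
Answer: 3*√58 ≈ 22.847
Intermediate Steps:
√(233 + (-5 + 3*(-4 + 0))²) = √(233 + (-5 + 3*(-4))²) = √(233 + (-5 - 12)²) = √(233 + (-17)²) = √(233 + 289) = √522 = 3*√58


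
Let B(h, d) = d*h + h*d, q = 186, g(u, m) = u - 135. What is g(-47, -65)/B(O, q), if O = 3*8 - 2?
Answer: -91/4092 ≈ -0.022239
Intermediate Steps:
g(u, m) = -135 + u
O = 22 (O = 24 - 2 = 22)
B(h, d) = 2*d*h (B(h, d) = d*h + d*h = 2*d*h)
g(-47, -65)/B(O, q) = (-135 - 47)/((2*186*22)) = -182/8184 = -182*1/8184 = -91/4092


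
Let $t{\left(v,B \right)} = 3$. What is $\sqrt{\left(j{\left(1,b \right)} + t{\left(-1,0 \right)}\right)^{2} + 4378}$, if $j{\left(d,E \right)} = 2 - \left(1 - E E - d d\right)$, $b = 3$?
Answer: $\sqrt{4574} \approx 67.631$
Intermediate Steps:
$j{\left(d,E \right)} = 1 + E^{2} + d^{2}$ ($j{\left(d,E \right)} = 2 - \left(1 - E^{2} - d^{2}\right) = 2 + \left(-1 + E^{2} + d^{2}\right) = 1 + E^{2} + d^{2}$)
$\sqrt{\left(j{\left(1,b \right)} + t{\left(-1,0 \right)}\right)^{2} + 4378} = \sqrt{\left(\left(1 + 3^{2} + 1^{2}\right) + 3\right)^{2} + 4378} = \sqrt{\left(\left(1 + 9 + 1\right) + 3\right)^{2} + 4378} = \sqrt{\left(11 + 3\right)^{2} + 4378} = \sqrt{14^{2} + 4378} = \sqrt{196 + 4378} = \sqrt{4574}$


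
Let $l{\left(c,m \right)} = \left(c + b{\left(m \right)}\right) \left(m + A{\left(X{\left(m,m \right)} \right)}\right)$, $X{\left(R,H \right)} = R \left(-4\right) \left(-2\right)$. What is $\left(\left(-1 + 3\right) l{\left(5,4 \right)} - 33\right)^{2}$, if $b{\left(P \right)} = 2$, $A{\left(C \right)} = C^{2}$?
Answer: $206180881$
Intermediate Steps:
$X{\left(R,H \right)} = 8 R$ ($X{\left(R,H \right)} = - 4 R \left(-2\right) = 8 R$)
$l{\left(c,m \right)} = \left(2 + c\right) \left(m + 64 m^{2}\right)$ ($l{\left(c,m \right)} = \left(c + 2\right) \left(m + \left(8 m\right)^{2}\right) = \left(2 + c\right) \left(m + 64 m^{2}\right)$)
$\left(\left(-1 + 3\right) l{\left(5,4 \right)} - 33\right)^{2} = \left(\left(-1 + 3\right) 4 \left(2 + 5 + 128 \cdot 4 + 64 \cdot 5 \cdot 4\right) - 33\right)^{2} = \left(2 \cdot 4 \left(2 + 5 + 512 + 1280\right) - 33\right)^{2} = \left(2 \cdot 4 \cdot 1799 - 33\right)^{2} = \left(2 \cdot 7196 - 33\right)^{2} = \left(14392 - 33\right)^{2} = 14359^{2} = 206180881$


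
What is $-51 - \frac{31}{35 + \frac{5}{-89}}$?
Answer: $- \frac{161369}{3110} \approx -51.887$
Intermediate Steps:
$-51 - \frac{31}{35 + \frac{5}{-89}} = -51 - \frac{31}{35 + 5 \left(- \frac{1}{89}\right)} = -51 - \frac{31}{35 - \frac{5}{89}} = -51 - \frac{31}{\frac{3110}{89}} = -51 - \frac{2759}{3110} = - \frac{161369}{3110}$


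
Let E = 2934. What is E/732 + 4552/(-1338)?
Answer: 49469/81618 ≈ 0.60610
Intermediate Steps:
E/732 + 4552/(-1338) = 2934/732 + 4552/(-1338) = 2934*(1/732) + 4552*(-1/1338) = 489/122 - 2276/669 = 49469/81618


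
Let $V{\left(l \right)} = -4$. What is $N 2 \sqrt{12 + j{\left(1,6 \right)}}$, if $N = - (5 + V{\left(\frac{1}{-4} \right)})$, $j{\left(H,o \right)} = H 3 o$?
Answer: $- 2 \sqrt{30} \approx -10.954$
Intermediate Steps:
$j{\left(H,o \right)} = 3 H o$
$N = -1$ ($N = - (5 - 4) = \left(-1\right) 1 = -1$)
$N 2 \sqrt{12 + j{\left(1,6 \right)}} = \left(-1\right) 2 \sqrt{12 + 3 \cdot 1 \cdot 6} = - 2 \sqrt{12 + 18} = - 2 \sqrt{30}$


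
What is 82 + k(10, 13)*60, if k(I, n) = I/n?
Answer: 1666/13 ≈ 128.15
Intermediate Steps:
82 + k(10, 13)*60 = 82 + (10/13)*60 = 82 + 600/13 = 1666/13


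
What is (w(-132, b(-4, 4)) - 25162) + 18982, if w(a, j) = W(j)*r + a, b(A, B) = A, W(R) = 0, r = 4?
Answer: -6312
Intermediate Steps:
w(a, j) = a (w(a, j) = 0*4 + a = 0 + a = a)
(w(-132, b(-4, 4)) - 25162) + 18982 = (-132 - 25162) + 18982 = -25294 + 18982 = -6312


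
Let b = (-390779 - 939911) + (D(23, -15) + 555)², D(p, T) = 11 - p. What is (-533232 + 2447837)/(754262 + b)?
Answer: -1914605/281579 ≈ -6.7995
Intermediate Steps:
b = -1035841 (b = (-390779 - 939911) + ((11 - 1*23) + 555)² = -1330690 + ((11 - 23) + 555)² = -1330690 + (-12 + 555)² = -1330690 + 543² = -1330690 + 294849 = -1035841)
(-533232 + 2447837)/(754262 + b) = (-533232 + 2447837)/(754262 - 1035841) = 1914605/(-281579) = 1914605*(-1/281579) = -1914605/281579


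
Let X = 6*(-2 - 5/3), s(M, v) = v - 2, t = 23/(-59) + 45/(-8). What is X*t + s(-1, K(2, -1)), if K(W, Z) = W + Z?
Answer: 30993/236 ≈ 131.33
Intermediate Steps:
t = -2839/472 (t = 23*(-1/59) + 45*(-⅛) = -23/59 - 45/8 = -2839/472 ≈ -6.0148)
s(M, v) = -2 + v
X = -22 (X = 6*(-2 - 5*⅓) = 6*(-2 - 5/3) = 6*(-11/3) = -22)
X*t + s(-1, K(2, -1)) = -22*(-2839/472) + (-2 + (2 - 1)) = 31229/236 + (-2 + 1) = 31229/236 - 1 = 30993/236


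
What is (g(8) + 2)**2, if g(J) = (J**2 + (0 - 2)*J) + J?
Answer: 3364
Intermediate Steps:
g(J) = J**2 - J (g(J) = (J**2 - 2*J) + J = J**2 - J)
(g(8) + 2)**2 = (8*(-1 + 8) + 2)**2 = (8*7 + 2)**2 = (56 + 2)**2 = 58**2 = 3364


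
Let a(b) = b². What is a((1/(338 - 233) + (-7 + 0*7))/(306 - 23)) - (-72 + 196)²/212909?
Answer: -13462013314396/187994649633525 ≈ -0.071609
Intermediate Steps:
a((1/(338 - 233) + (-7 + 0*7))/(306 - 23)) - (-72 + 196)²/212909 = ((1/(338 - 233) + (-7 + 0*7))/(306 - 23))² - (-72 + 196)²/212909 = ((1/105 + (-7 + 0))/283)² - 124²/212909 = ((1/105 - 7)*(1/283))² - 15376/212909 = (-734/105*1/283)² - 1*15376/212909 = (-734/29715)² - 15376/212909 = 538756/882981225 - 15376/212909 = -13462013314396/187994649633525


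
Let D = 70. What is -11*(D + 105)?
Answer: -1925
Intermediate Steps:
-11*(D + 105) = -11*(70 + 105) = -11*175 = -1925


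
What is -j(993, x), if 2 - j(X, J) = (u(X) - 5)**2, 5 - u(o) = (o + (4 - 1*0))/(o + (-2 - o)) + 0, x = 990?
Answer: 994001/4 ≈ 2.4850e+5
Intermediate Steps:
u(o) = 7 + o/2 (u(o) = 5 - ((o + (4 - 1*0))/(o + (-2 - o)) + 0) = 5 - ((o + (4 + 0))/(-2) + 0) = 5 - ((o + 4)*(-1/2) + 0) = 5 - ((4 + o)*(-1/2) + 0) = 5 - ((-2 - o/2) + 0) = 5 - (-2 - o/2) = 5 + (2 + o/2) = 7 + o/2)
j(X, J) = 2 - (2 + X/2)**2 (j(X, J) = 2 - ((7 + X/2) - 5)**2 = 2 - (2 + X/2)**2)
-j(993, x) = -(2 - (4 + 993)**2/4) = -(2 - 1/4*997**2) = -(2 - 1/4*994009) = -(2 - 994009/4) = -1*(-994001/4) = 994001/4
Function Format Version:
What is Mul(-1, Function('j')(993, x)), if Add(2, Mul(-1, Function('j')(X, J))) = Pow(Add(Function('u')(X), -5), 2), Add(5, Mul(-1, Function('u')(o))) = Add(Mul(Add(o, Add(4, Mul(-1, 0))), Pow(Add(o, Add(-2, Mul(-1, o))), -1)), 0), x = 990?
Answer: Rational(994001, 4) ≈ 2.4850e+5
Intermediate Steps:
Function('u')(o) = Add(7, Mul(Rational(1, 2), o)) (Function('u')(o) = Add(5, Mul(-1, Add(Mul(Add(o, Add(4, Mul(-1, 0))), Pow(Add(o, Add(-2, Mul(-1, o))), -1)), 0))) = Add(5, Mul(-1, Add(Mul(Add(o, Add(4, 0)), Pow(-2, -1)), 0))) = Add(5, Mul(-1, Add(Mul(Add(o, 4), Rational(-1, 2)), 0))) = Add(5, Mul(-1, Add(Mul(Add(4, o), Rational(-1, 2)), 0))) = Add(5, Mul(-1, Add(Add(-2, Mul(Rational(-1, 2), o)), 0))) = Add(5, Mul(-1, Add(-2, Mul(Rational(-1, 2), o)))) = Add(5, Add(2, Mul(Rational(1, 2), o))) = Add(7, Mul(Rational(1, 2), o)))
Function('j')(X, J) = Add(2, Mul(-1, Pow(Add(2, Mul(Rational(1, 2), X)), 2))) (Function('j')(X, J) = Add(2, Mul(-1, Pow(Add(Add(7, Mul(Rational(1, 2), X)), -5), 2))) = Add(2, Mul(-1, Pow(Add(2, Mul(Rational(1, 2), X)), 2))))
Mul(-1, Function('j')(993, x)) = Mul(-1, Add(2, Mul(Rational(-1, 4), Pow(Add(4, 993), 2)))) = Mul(-1, Add(2, Mul(Rational(-1, 4), Pow(997, 2)))) = Mul(-1, Add(2, Mul(Rational(-1, 4), 994009))) = Mul(-1, Add(2, Rational(-994009, 4))) = Mul(-1, Rational(-994001, 4)) = Rational(994001, 4)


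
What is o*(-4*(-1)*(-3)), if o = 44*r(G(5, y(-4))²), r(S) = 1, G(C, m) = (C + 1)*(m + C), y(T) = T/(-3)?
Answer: -528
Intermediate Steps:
y(T) = -T/3 (y(T) = T*(-⅓) = -T/3)
G(C, m) = (1 + C)*(C + m)
o = 44 (o = 44*1 = 44)
o*(-4*(-1)*(-3)) = 44*(-4*(-1)*(-3)) = 44*(4*(-3)) = 44*(-12) = -528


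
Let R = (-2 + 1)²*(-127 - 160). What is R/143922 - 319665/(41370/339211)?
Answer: -260100358504277/99234219 ≈ -2.6211e+6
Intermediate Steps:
R = -287 (R = (-1)²*(-287) = 1*(-287) = -287)
R/143922 - 319665/(41370/339211) = -287/143922 - 319665/(41370/339211) = -287*1/143922 - 319665/(41370*(1/339211)) = -287/143922 - 319665/41370/339211 = -287/143922 - 319665*339211/41370 = -287/143922 - 7228925621/2758 = -260100358504277/99234219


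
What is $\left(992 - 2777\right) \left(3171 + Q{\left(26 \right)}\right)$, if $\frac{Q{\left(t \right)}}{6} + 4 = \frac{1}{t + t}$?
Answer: $- \frac{146057625}{26} \approx -5.6176 \cdot 10^{6}$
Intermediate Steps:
$Q{\left(t \right)} = -24 + \frac{3}{t}$ ($Q{\left(t \right)} = -24 + \frac{6}{t + t} = -24 + \frac{6}{2 t} = -24 + 6 \frac{1}{2 t} = -24 + \frac{3}{t}$)
$\left(992 - 2777\right) \left(3171 + Q{\left(26 \right)}\right) = \left(992 - 2777\right) \left(3171 - \left(24 - \frac{3}{26}\right)\right) = - 1785 \left(3171 + \left(-24 + 3 \cdot \frac{1}{26}\right)\right) = - 1785 \left(3171 + \left(-24 + \frac{3}{26}\right)\right) = - 1785 \left(3171 - \frac{621}{26}\right) = \left(-1785\right) \frac{81825}{26} = - \frac{146057625}{26}$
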